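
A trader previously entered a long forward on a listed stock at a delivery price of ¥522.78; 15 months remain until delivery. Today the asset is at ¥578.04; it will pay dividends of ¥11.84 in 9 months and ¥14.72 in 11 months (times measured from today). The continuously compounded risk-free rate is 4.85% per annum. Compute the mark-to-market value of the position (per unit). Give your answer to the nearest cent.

¥60.51

PV(remaining dividends) I = 11.84·e^(−0.0485·9/12) + 14.72·e^(−0.0485·11/12) = 25.4970
Current forward F = (S − I)·e^(rT) = (578.04 − 25.4970)·e^(0.0485·15/12) = 552.5430 × 1.062500 = 587.0769
Value (long) = (F − K)·e^(−rT) = (587.0769 − 522.78) × 0.941176 = 60.5147
Value = ¥60.51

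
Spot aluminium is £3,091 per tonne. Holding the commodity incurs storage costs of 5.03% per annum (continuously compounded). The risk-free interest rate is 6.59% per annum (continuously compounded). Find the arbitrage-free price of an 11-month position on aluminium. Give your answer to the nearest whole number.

£3,438 per tonne

Net carry = r + u − y = 0.0659 + 0.0503 − 0.0000 = 0.1162
F = S·e^((r+u−y)T) = 3091 · e^(0.1162 × 11/12) = 3091 · e^0.106517
= 3091 × 1.112397 = £3,438 per tonne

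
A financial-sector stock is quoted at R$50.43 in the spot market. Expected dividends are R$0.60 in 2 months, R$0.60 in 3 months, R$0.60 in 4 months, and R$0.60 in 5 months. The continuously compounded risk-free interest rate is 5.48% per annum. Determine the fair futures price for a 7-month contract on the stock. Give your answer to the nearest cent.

R$49.63

PV(dividends) I = 0.60·e^(−0.0548·2/12) + 0.60·e^(−0.0548·3/12) + 0.60·e^(−0.0548·4/12) + 0.60·e^(−0.0548·5/12)
I = 0.5945 + 0.5918 + 0.5891 + 0.5865 = 2.3619
F = (S − I)·e^(rT) = (50.43 − 2.3619) · e^(0.0548·7/12)
= 48.0681 · e^0.031967 = 48.0681 × 1.032483 = R$49.63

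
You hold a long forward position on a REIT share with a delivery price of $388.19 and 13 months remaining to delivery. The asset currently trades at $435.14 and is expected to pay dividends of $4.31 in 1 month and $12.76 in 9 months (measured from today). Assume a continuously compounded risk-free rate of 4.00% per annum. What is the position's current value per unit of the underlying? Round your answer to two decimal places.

$46.73

PV(remaining dividends) I = 4.31·e^(−0.0400·1/12) + 12.76·e^(−0.0400·9/12) = 16.6785
Current forward F = (S − I)·e^(rT) = (435.14 − 16.6785)·e^(0.0400·13/12) = 418.4615 × 1.044286 = 436.9935
Value (long) = (F − K)·e^(−rT) = (436.9935 − 388.19) × 0.957592 = 46.7338
Value = $46.73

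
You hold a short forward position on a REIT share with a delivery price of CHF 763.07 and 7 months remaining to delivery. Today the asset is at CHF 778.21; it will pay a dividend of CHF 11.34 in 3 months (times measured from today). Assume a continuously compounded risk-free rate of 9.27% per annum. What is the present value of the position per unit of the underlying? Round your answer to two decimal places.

PV(remaining dividends) I = 11.34·e^(−0.0927·3/12) = 11.0802
Current forward F = (S − I)·e^(rT) = (778.21 − 11.0802)·e^(0.0927·7/12) = 767.1298 × 1.055564 = 809.7546
Value (long) = (F − K)·e^(−rT) = (809.7546 − 763.07) × 0.947361 = 44.2272
Short position value = −(long value) = -CHF 44.23

-CHF 44.23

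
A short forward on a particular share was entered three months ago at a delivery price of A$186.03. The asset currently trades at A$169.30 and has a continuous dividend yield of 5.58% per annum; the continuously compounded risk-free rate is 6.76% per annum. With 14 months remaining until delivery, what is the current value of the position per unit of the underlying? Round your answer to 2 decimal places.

A$13.29

Current fair forward for the remaining 14 months: F = S·e^((r − q)·T), (r − q) = 0.0676 − 0.0558 = 0.0118
F = 169.30 · e^(0.0118 × 14/12) = 169.30 × 1.013862 = 171.6468
Value of long forward = (F − K)·e^(−rT) = (171.6468 − 186.03) · e^(−0.0676·14/12)
= -14.3832 × 0.924163 = -13.29
Short position value = −(long value) = A$13.29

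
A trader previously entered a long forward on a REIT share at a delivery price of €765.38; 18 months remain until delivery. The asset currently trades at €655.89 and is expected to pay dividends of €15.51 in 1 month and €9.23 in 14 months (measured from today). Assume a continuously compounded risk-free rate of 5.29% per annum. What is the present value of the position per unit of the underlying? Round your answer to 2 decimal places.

PV(remaining dividends) I = 15.51·e^(−0.0529·1/12) + 9.23·e^(−0.0529·14/12) = 24.1194
Current forward F = (S − I)·e^(rT) = (655.89 − 24.1194)·e^(0.0529·18/12) = 631.7706 × 1.082583 = 683.9441
Value (long) = (F − K)·e^(−rT) = (683.9441 − 765.38) × 0.923717 = -75.2237
Value = -€75.22

-€75.22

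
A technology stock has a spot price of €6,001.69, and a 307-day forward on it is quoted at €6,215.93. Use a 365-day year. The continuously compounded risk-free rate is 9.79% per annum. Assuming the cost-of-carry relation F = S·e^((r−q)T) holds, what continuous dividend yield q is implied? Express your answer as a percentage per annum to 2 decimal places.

From F = S·e^((r−q)T): (r − q) = ln(F/S)/T
ln(6215.93/6001.69) = ln(1.035697) = 0.035075
(r − q) = 0.035075 / (307/365) = 0.041702
q = r − ln(F/S)/T = 0.0979 − 0.041702 = 0.056198
q = 5.62%

5.62%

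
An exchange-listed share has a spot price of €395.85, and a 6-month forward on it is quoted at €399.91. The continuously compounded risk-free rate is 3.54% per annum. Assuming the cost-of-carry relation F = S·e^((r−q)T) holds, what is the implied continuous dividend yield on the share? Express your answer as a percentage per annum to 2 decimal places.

1.50%

From F = S·e^((r−q)T): (r − q) = ln(F/S)/T
ln(399.91/395.85) = ln(1.010256) = 0.010204
(r − q) = 0.010204 / (6/12) = 0.020408
q = r − ln(F/S)/T = 0.0354 − 0.020408 = 0.014992
q = 1.50%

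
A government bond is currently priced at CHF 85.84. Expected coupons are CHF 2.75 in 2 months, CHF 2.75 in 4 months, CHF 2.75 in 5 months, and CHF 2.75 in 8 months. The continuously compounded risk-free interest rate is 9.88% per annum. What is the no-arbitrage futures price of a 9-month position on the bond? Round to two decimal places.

PV(coupons) I = 2.75·e^(−0.0988·2/12) + 2.75·e^(−0.0988·4/12) + 2.75·e^(−0.0988·5/12) + 2.75·e^(−0.0988·8/12)
I = 2.7051 + 2.6609 + 2.6391 + 2.5747 = 10.5798
F = (S − I)·e^(rT) = (85.84 − 10.5798) · e^(0.0988·9/12)
= 75.2602 · e^0.074100 = 75.2602 × 1.076914 = CHF 81.05

CHF 81.05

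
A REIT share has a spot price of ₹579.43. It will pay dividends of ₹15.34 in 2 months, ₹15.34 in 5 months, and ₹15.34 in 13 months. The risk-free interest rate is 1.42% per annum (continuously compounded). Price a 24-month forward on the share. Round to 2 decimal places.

PV(dividends) I = 15.34·e^(−0.0142·2/12) + 15.34·e^(−0.0142·5/12) + 15.34·e^(−0.0142·13/12)
I = 15.3037 + 15.2495 + 15.1058 = 45.6590
F = (S − I)·e^(rT) = (579.43 − 45.6590) · e^(0.0142·24/12)
= 533.7710 · e^0.028400 = 533.7710 × 1.028807 = ₹549.15

₹549.15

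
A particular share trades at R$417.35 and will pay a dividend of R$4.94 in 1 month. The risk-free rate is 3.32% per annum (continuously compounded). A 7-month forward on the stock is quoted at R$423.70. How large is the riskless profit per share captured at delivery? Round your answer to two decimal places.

PV(dividends) I = 4.94·e^(−0.0332·1/12) = 4.9264
Fair forward F* = (S − I)·e^(rT) = (417.35 − 4.9264)·e^0.019367 = 412.4236 × 1.019556 = 420.4890
Market R$423.70 > fair 420.4890: forward overpriced → cash-and-carry (borrow at r, buy the stock and collect the dividends, short the forward).
Profit at T = |F_mkt − F*| = |423.70 − 420.4890| = R$3.21 per share

R$3.21 per share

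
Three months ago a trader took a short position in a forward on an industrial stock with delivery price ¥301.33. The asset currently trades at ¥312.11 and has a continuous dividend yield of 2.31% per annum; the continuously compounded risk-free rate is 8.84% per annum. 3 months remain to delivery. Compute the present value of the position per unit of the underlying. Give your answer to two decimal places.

Current fair forward for the remaining 3 months: F = S·e^((r − q)·T), (r − q) = 0.0884 − 0.0231 = 0.0653
F = 312.11 · e^(0.0653 × 3/12) = 312.11 × 1.016459 = 317.2470
Value of long forward = (F − K)·e^(−rT) = (317.2470 − 301.33) · e^(−0.0884·3/12)
= 15.9170 × 0.978142 = 15.57
Short position value = −(long value) = -¥15.57

-¥15.57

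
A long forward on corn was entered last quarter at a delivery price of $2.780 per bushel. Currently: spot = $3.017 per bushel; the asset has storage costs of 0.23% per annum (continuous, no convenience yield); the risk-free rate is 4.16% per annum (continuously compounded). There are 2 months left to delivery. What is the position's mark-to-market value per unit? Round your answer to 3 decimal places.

Current fair forward for the remaining 2 months: F = S·e^((r + u)·T), (r + u) = 0.0416 + 0.0023 = 0.0439
F = 3.017 · e^(0.0439 × 2/12) = 3.017 × 1.007343 = 3.0392
Value of long forward = (F − K)·e^(−rT) = (3.0392 − 2.780) · e^(−0.0416·2/12)
= 0.2592 × 0.993091 = 0.257

$0.257 per bushel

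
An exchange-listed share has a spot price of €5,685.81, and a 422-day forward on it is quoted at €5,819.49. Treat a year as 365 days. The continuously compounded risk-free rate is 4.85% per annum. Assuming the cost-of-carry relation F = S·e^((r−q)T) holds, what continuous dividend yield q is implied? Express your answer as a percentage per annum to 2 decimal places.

2.84%

From F = S·e^((r−q)T): (r − q) = ln(F/S)/T
ln(5819.49/5685.81) = ln(1.023511) = 0.023239
(r − q) = 0.023239 / (422/365) = 0.020100
q = r − ln(F/S)/T = 0.0485 − 0.020100 = 0.028400
q = 2.84%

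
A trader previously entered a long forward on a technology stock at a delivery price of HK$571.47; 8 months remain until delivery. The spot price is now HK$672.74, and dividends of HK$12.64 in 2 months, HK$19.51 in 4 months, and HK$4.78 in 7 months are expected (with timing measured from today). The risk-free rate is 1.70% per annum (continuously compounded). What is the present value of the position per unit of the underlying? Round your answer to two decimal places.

HK$70.97

PV(remaining dividends) I = 12.64·e^(−0.0170·2/12) + 19.51·e^(−0.0170·4/12) + 4.78·e^(−0.0170·7/12) = 36.7368
Current forward F = (S − I)·e^(rT) = (672.74 − 36.7368)·e^(0.0170·8/12) = 636.0032 × 1.011398 = 643.2524
Value (long) = (F − K)·e^(−rT) = (643.2524 − 571.47) × 0.988731 = 70.9735
Value = HK$70.97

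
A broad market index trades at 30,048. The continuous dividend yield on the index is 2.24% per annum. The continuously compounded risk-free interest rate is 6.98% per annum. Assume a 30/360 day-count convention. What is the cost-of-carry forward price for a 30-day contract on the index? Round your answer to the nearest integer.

F = S·e^((r − q)T) = 30048 · e^((0.0698 − 0.0224) × 30/360)
= 30048 · e^0.003950 = 30048 × 1.003958
F = 30,167

30,167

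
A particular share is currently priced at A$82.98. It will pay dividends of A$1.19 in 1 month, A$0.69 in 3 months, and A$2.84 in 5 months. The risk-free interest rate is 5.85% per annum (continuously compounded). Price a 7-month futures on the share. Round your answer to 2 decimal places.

A$81.06

PV(dividends) I = 1.19·e^(−0.0585·1/12) + 0.69·e^(−0.0585·3/12) + 2.84·e^(−0.0585·5/12)
I = 1.1842 + 0.6800 + 2.7716 = 4.6358
F = (S − I)·e^(rT) = (82.98 − 4.6358) · e^(0.0585·7/12)
= 78.3442 · e^0.034125 = 78.3442 × 1.034714 = A$81.06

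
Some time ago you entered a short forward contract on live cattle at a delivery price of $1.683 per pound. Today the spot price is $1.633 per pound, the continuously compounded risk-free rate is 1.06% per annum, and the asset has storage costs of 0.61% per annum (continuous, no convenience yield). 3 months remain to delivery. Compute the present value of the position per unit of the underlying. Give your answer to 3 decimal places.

$0.043 per pound

Current fair forward for the remaining 3 months: F = S·e^((r + u)·T), (r + u) = 0.0106 + 0.0061 = 0.0167
F = 1.633 · e^(0.0167 × 3/12) = 1.633 × 1.004184 = 1.6398
Value of long forward = (F − K)·e^(−rT) = (1.6398 − 1.683) · e^(−0.0106·3/12)
= -0.0432 × 0.997354 = -0.043
Short position value = −(long value) = $0.043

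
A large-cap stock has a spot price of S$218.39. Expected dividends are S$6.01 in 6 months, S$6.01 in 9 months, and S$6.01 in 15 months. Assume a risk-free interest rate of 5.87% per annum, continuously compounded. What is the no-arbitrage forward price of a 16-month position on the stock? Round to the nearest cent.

PV(dividends) I = 6.01·e^(−0.0587·6/12) + 6.01·e^(−0.0587·9/12) + 6.01·e^(−0.0587·15/12)
I = 5.8362 + 5.7511 + 5.5848 = 17.1721
F = (S − I)·e^(rT) = (218.39 − 17.1721) · e^(0.0587·16/12)
= 201.2179 · e^0.078267 = 201.2179 × 1.081411 = S$217.60

S$217.60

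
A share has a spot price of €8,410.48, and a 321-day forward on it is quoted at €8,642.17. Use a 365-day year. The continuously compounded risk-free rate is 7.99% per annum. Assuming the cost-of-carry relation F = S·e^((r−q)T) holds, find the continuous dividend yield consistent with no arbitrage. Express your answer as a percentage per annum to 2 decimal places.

4.90%

From F = S·e^((r−q)T): (r − q) = ln(F/S)/T
ln(8642.17/8410.48) = ln(1.027548) = 0.027175
(r − q) = 0.027175 / (321/365) = 0.030900
q = r − ln(F/S)/T = 0.0799 − 0.030900 = 0.049000
q = 4.90%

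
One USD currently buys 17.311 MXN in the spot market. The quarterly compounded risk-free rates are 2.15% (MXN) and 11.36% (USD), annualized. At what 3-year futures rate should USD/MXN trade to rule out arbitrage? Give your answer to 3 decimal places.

13.192

By covered interest parity, F = S · (1+r_MXN/4)^(4T) / (1+r_USD/4)^(4T)
= 17.311 × 1.066441 / 1.399409 = 17.311 × 0.762065
F = 13.192 MXN per USD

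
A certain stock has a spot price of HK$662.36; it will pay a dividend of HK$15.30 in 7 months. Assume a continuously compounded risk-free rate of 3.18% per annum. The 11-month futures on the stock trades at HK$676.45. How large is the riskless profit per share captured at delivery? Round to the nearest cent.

PV(dividends) I = 15.30·e^(−0.0318·7/12) = 15.0188
Fair futures F* = (S − I)·e^(rT) = (662.36 − 15.0188)·e^0.029150 = 647.3412 × 1.029579 = 666.4889
Market HK$676.45 > fair 666.4889: forward overpriced → cash-and-carry (borrow at r, buy the stock and collect the dividends, short the forward).
Profit at T = |F_mkt − F*| = |676.45 − 666.4889| = HK$9.96 per share

HK$9.96 per share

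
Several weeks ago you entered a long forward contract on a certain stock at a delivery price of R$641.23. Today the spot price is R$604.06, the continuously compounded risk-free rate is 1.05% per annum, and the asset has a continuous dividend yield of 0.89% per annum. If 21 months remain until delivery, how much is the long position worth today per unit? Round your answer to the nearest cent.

-R$34.83

Current fair forward for the remaining 21 months: F = S·e^((r − q)·T), (r − q) = 0.0105 − 0.0089 = 0.0016
F = 604.06 · e^(0.0016 × 21/12) = 604.06 × 1.002804 = 605.7538
Value of long forward = (F − K)·e^(−rT) = (605.7538 − 641.23) · e^(−0.0105·21/12)
= -35.4762 × 0.981793 = -34.83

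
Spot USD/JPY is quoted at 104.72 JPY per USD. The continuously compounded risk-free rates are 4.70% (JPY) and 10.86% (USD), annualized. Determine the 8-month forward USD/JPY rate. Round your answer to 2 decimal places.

F = S·e^((r_JPY − r_USD)T) = 104.72 · e^((0.0470 − 0.1086) × 8/12)
= 104.72 · e^-0.041067 = 104.72 × 0.959765
F = 100.51 JPY per USD

100.51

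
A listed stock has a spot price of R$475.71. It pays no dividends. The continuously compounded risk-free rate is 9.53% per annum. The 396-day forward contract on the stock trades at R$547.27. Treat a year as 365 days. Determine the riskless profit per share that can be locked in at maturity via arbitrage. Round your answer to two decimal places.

R$19.74 per share

Fair forward: F* = S·e^(carry·T), with carry = r = 0.0953
F* = 475.71 · e^(0.0953 × 396/365) = 475.71 · e^0.103394 = 475.71 × 1.108928 = R$527.5281
Market R$547.27 > fair R$527.5281: forward overpriced → cash-and-carry (buy spot, short the forward).
At maturity, profit = |F_mkt − F*| = |547.27 − 527.5281| = R$19.74 per share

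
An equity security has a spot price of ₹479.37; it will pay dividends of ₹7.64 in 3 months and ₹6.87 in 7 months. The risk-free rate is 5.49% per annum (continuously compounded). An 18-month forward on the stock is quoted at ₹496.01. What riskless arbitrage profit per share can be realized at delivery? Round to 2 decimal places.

₹9.10 per share

PV(dividends) I = 7.64·e^(−0.0549·3/12) + 6.87·e^(−0.0549·7/12) = 14.1893
Fair forward F* = (S − I)·e^(rT) = (479.37 − 14.1893)·e^0.082350 = 465.1807 × 1.085836 = 505.1100
Market ₹496.01 < fair 505.1100: forward underpriced → reverse cash-and-carry (short the stock, invest proceeds at r, pay the dividends, go long the forward).
Profit at T = |F_mkt − F*| = |496.01 − 505.1100| = ₹9.10 per share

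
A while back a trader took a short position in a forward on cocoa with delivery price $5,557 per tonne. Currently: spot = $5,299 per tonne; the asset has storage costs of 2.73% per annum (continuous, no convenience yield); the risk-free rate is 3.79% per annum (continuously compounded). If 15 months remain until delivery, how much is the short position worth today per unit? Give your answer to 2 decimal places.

-$183.07 per tonne

Current fair forward for the remaining 15 months: F = S·e^((r + u)·T), (r + u) = 0.0379 + 0.0273 = 0.0652
F = 5299 · e^(0.0652 × 15/12) = 5299 × 1.08491322 = 5748.9552
Value of long forward = (F − K)·e^(−rT) = (5748.9552 − 5557) · e^(−0.0379·15/12)
= 191.9552 × 0.95372968 = 183.07
Short position value = −(long value) = -$183.07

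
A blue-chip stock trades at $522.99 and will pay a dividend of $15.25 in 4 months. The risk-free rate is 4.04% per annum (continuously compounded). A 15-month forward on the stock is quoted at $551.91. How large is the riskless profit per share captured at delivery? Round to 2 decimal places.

PV(dividends) I = 15.25·e^(−0.0404·4/12) = 15.0460
Fair forward F* = (S − I)·e^(rT) = (522.99 − 15.0460)·e^0.050500 = 507.9440 × 1.051797 = 534.2540
Market $551.91 > fair 534.2540: forward overpriced → cash-and-carry (borrow at r, buy the stock and collect the dividends, short the forward).
Profit at T = |F_mkt − F*| = |551.91 − 534.2540| = $17.66 per share

$17.66 per share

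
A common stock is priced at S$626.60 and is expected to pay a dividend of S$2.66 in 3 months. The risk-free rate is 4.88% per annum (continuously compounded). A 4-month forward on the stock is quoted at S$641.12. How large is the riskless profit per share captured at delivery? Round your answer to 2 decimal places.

S$6.91 per share

PV(dividends) I = 2.66·e^(−0.0488·3/12) = 2.6277
Fair forward F* = (S − I)·e^(rT) = (626.60 − 2.6277)·e^0.016267 = 623.9723 × 1.016400 = 634.2054
Market S$641.12 > fair 634.2054: forward overpriced → cash-and-carry (borrow at r, buy the stock and collect the dividends, short the forward).
Profit at T = |F_mkt − F*| = |641.12 − 634.2054| = S$6.91 per share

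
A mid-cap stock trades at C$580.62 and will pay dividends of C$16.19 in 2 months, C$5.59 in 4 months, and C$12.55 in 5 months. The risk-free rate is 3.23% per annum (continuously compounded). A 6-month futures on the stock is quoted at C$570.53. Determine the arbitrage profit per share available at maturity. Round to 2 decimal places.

C$15.03 per share

PV(dividends) I = 16.19·e^(−0.0323·2/12) + 5.59·e^(−0.0323·4/12) + 12.55·e^(−0.0323·5/12) = 34.0154
Fair futures F* = (S − I)·e^(rT) = (580.62 − 34.0154)·e^0.016150 = 546.6046 × 1.016281 = 555.5039
Market C$570.53 > fair 555.5039: forward overpriced → cash-and-carry (borrow at r, buy the stock and collect the dividends, short the forward).
Profit at T = |F_mkt − F*| = |570.53 − 555.5039| = C$15.03 per share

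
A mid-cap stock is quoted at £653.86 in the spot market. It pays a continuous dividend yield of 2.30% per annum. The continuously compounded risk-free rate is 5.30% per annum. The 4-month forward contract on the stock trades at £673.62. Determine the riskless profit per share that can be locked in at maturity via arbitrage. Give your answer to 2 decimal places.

Fair forward: F* = S·e^(carry·T), with carry = (r − q) = 0.0530 − 0.0230 = 0.0300
F* = 653.86 · e^(0.0300 × 4/12) = 653.86 · e^0.010000 = 653.86 × 1.010050 = £660.4313
Market £673.62 > fair £660.4313: forward overpriced → cash-and-carry (buy spot, short the forward).
At maturity, profit = |F_mkt − F*| = |673.62 − 660.4313| = £13.19 per share

£13.19 per share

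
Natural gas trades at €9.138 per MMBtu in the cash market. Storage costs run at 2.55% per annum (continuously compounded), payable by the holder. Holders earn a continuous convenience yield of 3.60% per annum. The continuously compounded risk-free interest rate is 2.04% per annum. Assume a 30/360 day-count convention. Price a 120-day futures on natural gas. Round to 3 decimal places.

€9.168 per MMBtu

Net carry = r + u − y = 0.0204 + 0.0255 − 0.0360 = 0.0099
F = S·e^((r+u−y)T) = 9.138 · e^(0.0099 × 120/360) = 9.138 · e^0.003300
= 9.138 × 1.003305 = €9.168 per MMBtu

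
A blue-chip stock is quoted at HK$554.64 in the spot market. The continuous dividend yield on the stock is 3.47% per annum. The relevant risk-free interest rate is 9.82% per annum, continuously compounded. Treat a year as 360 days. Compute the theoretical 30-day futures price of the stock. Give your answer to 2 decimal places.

F = S·e^((r − q)T) = 554.64 · e^((0.0982 − 0.0347) × 30/360)
= 554.64 · e^0.005292 = 554.64 × 1.005306
F = HK$557.58

HK$557.58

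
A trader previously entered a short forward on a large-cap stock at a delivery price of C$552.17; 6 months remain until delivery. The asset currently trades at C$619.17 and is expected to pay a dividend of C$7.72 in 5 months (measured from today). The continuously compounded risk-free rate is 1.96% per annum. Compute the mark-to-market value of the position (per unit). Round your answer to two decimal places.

PV(remaining dividends) I = 7.72·e^(−0.0196·5/12) = 7.6572
Current forward F = (S − I)·e^(rT) = (619.17 − 7.6572)·e^(0.0196·6/12) = 611.5128 × 1.009848 = 617.5350
Value (long) = (F − K)·e^(−rT) = (617.5350 − 552.17) × 0.990248 = 64.7276
Short position value = −(long value) = -C$64.73

-C$64.73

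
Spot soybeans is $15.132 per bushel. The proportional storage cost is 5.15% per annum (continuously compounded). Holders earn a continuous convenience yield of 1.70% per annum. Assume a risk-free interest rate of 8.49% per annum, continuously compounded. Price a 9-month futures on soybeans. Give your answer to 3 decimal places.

Net carry = r + u − y = 0.0849 + 0.0515 − 0.0170 = 0.1194
F = S·e^((r+u−y)T) = 15.132 · e^(0.1194 × 9/12) = 15.132 · e^0.089550
= 15.132 × 1.093682 = $16.550 per bushel

$16.550 per bushel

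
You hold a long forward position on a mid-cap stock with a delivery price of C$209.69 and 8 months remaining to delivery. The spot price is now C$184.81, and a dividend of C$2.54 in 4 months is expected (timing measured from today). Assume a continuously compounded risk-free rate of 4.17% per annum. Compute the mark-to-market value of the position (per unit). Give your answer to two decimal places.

PV(remaining dividends) I = 2.54·e^(−0.0417·4/12) = 2.5049
Current forward F = (S − I)·e^(rT) = (184.81 − 2.5049)·e^(0.0417·8/12) = 182.3051 × 1.028190 = 187.4443
Value (long) = (F − K)·e^(−rT) = (187.4443 − 209.69) × 0.972583 = -21.6358
Value = -C$21.64

-C$21.64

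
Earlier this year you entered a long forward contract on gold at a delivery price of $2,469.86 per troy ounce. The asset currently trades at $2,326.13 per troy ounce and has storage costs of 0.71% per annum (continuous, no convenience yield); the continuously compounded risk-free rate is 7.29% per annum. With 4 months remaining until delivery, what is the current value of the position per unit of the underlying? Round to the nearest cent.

-$78.92 per troy ounce

Current fair forward for the remaining 4 months: F = S·e^((r + u)·T), (r + u) = 0.0729 + 0.0071 = 0.0800
F = 2326.13 · e^(0.0800 × 4/12) = 2326.13 × 1.02702540 = 2388.9946
Value of long forward = (F − K)·e^(−rT) = (2388.9946 − 2469.86) · e^(−0.0729·4/12)
= -80.8654 × 0.97599287 = -78.92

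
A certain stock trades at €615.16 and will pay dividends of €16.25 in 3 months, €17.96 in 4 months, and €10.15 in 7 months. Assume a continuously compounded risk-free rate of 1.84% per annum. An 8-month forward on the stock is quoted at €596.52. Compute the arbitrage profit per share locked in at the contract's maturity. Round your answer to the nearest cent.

PV(dividends) I = 16.25·e^(−0.0184·3/12) + 17.96·e^(−0.0184·4/12) + 10.15·e^(−0.0184·7/12) = 44.0672
Fair forward F* = (S − I)·e^(rT) = (615.16 − 44.0672)·e^0.012267 = 571.0928 × 1.012343 = 578.1418
Market €596.52 > fair 578.1418: forward overpriced → cash-and-carry (borrow at r, buy the stock and collect the dividends, short the forward).
Profit at T = |F_mkt − F*| = |596.52 − 578.1418| = €18.38 per share

€18.38 per share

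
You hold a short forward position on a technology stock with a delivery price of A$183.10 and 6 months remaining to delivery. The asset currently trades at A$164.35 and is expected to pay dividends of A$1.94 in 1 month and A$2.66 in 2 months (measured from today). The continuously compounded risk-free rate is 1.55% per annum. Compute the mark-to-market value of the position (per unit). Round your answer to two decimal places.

PV(remaining dividends) I = 1.94·e^(−0.0155·1/12) + 2.66·e^(−0.0155·2/12) = 4.5906
Current forward F = (S − I)·e^(rT) = (164.35 − 4.5906)·e^(0.0155·6/12) = 159.7594 × 1.007780 = 161.0023
Value (long) = (F − K)·e^(−rT) = (161.0023 − 183.10) × 0.992280 = -21.9271
Short position value = −(long value) = A$21.93

A$21.93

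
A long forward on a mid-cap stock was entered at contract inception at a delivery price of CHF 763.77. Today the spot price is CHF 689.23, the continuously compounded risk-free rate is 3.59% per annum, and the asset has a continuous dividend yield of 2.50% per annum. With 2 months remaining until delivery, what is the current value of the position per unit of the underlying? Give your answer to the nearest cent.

Current fair forward for the remaining 2 months: F = S·e^((r − q)·T), (r − q) = 0.0359 − 0.0250 = 0.0109
F = 689.23 · e^(0.0109 × 2/12) = 689.23 × 1.001818 = 690.4830
Value of long forward = (F − K)·e^(−rT) = (690.4830 − 763.77) · e^(−0.0359·2/12)
= -73.2870 × 0.994035 = -72.85

-CHF 72.85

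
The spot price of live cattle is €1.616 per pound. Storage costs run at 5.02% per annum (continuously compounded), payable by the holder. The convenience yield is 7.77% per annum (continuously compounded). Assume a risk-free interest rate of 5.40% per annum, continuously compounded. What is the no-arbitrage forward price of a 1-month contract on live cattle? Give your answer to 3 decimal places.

Net carry = r + u − y = 0.0540 + 0.0502 − 0.0777 = 0.0265
F = S·e^((r+u−y)T) = 1.616 · e^(0.0265 × 1/12) = 1.616 · e^0.002208
= 1.616 × 1.002210 = €1.620 per pound

€1.620 per pound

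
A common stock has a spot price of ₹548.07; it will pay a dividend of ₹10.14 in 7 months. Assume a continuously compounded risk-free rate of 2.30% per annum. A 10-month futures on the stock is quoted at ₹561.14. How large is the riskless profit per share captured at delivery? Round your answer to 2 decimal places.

PV(dividends) I = 10.14·e^(−0.0230·7/12) = 10.0049
Fair futures F* = (S − I)·e^(rT) = (548.07 − 10.0049)·e^0.019167 = 538.0651 × 1.019352 = 548.4777
Market ₹561.14 > fair 548.4777: forward overpriced → cash-and-carry (borrow at r, buy the stock and collect the dividends, short the forward).
Profit at T = |F_mkt − F*| = |561.14 − 548.4777| = ₹12.66 per share

₹12.66 per share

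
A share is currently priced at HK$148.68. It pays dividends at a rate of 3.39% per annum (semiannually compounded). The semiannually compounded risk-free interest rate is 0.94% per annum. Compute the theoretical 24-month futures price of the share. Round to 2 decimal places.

F = S · (1+r/2)^(2T) / (1+q/2)^(2T)
= 148.68 × 1.018933 / 1.069543 = 148.68 × 0.952681
F = HK$141.64

HK$141.64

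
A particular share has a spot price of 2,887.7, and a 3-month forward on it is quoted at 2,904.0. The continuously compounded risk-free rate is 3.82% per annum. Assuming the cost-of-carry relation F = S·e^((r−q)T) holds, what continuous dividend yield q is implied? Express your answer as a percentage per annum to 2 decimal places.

1.57%

From F = S·e^((r−q)T): (r − q) = ln(F/S)/T
ln(2904.0/2887.7) = ln(1.005645) = 0.005629
(r − q) = 0.005629 / (3/12) = 0.022516
q = r − ln(F/S)/T = 0.0382 − 0.022516 = 0.015684
q = 1.57%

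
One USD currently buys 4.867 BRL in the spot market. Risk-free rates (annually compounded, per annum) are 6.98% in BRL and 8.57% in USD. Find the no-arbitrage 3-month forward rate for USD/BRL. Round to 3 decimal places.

By covered interest parity, F = S · (1+r_BRL)^T / (1+r_USD)^T
= 4.867 × 1.017011 / 1.020769 = 4.867 × 0.996318
F = 4.849 BRL per USD

4.849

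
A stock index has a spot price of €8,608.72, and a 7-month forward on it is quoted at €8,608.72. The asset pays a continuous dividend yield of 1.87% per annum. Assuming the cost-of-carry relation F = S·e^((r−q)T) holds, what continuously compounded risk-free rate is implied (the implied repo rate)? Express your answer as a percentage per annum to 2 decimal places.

1.87%

From F = S·e^((r−q)T): (r − q) = ln(F/S)/T
ln(8608.72/8608.72) = ln(1.000000) = 0.000000
(r − q) = 0.000000 / (7/12) = 0.000000
r = ln(F/S)/T + q = 0.000000 + 0.0187 = 0.018700
r = 1.87%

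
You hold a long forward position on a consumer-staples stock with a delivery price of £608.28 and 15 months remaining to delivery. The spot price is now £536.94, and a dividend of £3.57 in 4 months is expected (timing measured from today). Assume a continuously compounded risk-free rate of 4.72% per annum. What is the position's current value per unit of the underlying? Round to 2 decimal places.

-£40.00

PV(remaining dividends) I = 3.57·e^(−0.0472·4/12) = 3.5143
Current forward F = (S − I)·e^(rT) = (536.94 − 3.5143)·e^(0.0472·15/12) = 533.4257 × 1.060775 = 565.8446
Value (long) = (F − K)·e^(−rT) = (565.8446 − 608.28) × 0.942707 = -40.0041
Value = -£40.00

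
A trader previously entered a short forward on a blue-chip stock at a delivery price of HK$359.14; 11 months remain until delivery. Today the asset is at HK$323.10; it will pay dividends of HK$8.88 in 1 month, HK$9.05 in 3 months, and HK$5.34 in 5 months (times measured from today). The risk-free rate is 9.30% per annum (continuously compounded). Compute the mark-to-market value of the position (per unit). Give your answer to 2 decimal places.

HK$29.48

PV(remaining dividends) I = 8.88·e^(−0.0930·1/12) + 9.05·e^(−0.0930·3/12) + 5.34·e^(−0.0930·5/12) = 22.7905
Current forward F = (S − I)·e^(rT) = (323.10 − 22.7905)·e^(0.0930·11/12) = 300.3095 × 1.088989 = 327.0337
Value (long) = (F − K)·e^(−rT) = (327.0337 − 359.14) × 0.918283 = -29.4827
Short position value = −(long value) = HK$29.48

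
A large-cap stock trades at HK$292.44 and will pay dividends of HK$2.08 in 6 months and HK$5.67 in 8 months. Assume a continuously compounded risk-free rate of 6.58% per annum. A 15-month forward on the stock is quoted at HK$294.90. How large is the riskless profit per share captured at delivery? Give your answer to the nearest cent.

HK$14.53 per share

PV(dividends) I = 2.08·e^(−0.0658·6/12) + 5.67·e^(−0.0658·8/12) = 7.4393
Fair forward F* = (S − I)·e^(rT) = (292.44 − 7.4393)·e^0.082250 = 285.0007 × 1.085727 = 309.4330
Market HK$294.90 < fair 309.4330: forward underpriced → reverse cash-and-carry (short the stock, invest proceeds at r, pay the dividends, go long the forward).
Profit at T = |F_mkt − F*| = |294.90 − 309.4330| = HK$14.53 per share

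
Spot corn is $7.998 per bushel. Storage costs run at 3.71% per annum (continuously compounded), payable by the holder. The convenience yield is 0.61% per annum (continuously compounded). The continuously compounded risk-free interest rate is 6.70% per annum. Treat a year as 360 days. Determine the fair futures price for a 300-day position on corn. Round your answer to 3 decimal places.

$8.679 per bushel

Net carry = r + u − y = 0.0670 + 0.0371 − 0.0061 = 0.0980
F = S·e^((r+u−y)T) = 7.998 · e^(0.0980 × 300/360) = 7.998 · e^0.081667
= 7.998 × 1.085094 = $8.679 per bushel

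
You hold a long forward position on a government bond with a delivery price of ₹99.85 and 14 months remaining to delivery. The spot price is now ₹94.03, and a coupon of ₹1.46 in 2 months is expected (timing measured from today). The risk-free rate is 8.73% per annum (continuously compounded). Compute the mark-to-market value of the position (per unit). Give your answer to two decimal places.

₹2.41

PV(remaining coupons) I = 1.46·e^(−0.0873·2/12) = 1.4389
Current forward F = (S − I)·e^(rT) = (94.03 − 1.4389)·e^(0.0873·14/12) = 92.5911 × 1.107217 = 102.5184
Value (long) = (F − K)·e^(−rT) = (102.5184 − 99.85) × 0.903165 = 2.4100
Value = ₹2.41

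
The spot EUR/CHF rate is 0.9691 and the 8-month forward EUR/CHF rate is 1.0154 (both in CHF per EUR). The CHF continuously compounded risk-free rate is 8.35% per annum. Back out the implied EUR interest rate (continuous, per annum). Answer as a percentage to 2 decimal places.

F = S·e^((r_CHF − r_EUR)T) ⇒ r_EUR = r_CHF − ln(F/S)/T
ln(1.0154/0.9691) = 0.046670; /(8/12) = 0.070005
r_EUR = 0.0835 − 0.070005 = 0.013495
r_EUR = 1.35%

1.35%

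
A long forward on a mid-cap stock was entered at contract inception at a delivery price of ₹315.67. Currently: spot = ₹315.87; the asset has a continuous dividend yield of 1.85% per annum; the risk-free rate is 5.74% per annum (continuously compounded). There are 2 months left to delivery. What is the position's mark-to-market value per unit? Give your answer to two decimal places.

₹2.23

Current fair forward for the remaining 2 months: F = S·e^((r − q)·T), (r − q) = 0.0574 − 0.0185 = 0.0389
F = 315.87 · e^(0.0389 × 2/12) = 315.87 × 1.006504 = 317.9244
Value of long forward = (F − K)·e^(−rT) = (317.9244 − 315.67) · e^(−0.0574·2/12)
= 2.2544 × 0.990479 = 2.23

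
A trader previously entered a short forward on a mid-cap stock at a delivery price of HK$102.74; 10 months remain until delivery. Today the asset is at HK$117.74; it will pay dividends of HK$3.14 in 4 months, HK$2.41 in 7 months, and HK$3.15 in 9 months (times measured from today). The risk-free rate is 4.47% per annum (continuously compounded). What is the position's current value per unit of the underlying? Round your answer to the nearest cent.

-HK$10.27

PV(remaining dividends) I = 3.14·e^(−0.0447·4/12) + 2.41·e^(−0.0447·7/12) + 3.15·e^(−0.0447·9/12) = 8.4877
Current forward F = (S − I)·e^(rT) = (117.74 − 8.4877)·e^(0.0447·10/12) = 109.2523 × 1.037952 = 113.3986
Value (long) = (F − K)·e^(−rT) = (113.3986 − 102.74) × 0.963435 = 10.2689
Short position value = −(long value) = -HK$10.27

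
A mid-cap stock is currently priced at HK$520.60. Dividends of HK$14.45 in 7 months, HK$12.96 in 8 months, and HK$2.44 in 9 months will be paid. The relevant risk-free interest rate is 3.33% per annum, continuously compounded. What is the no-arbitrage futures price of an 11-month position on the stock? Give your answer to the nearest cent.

HK$506.60

PV(dividends) I = 14.45·e^(−0.0333·7/12) + 12.96·e^(−0.0333·8/12) + 2.44·e^(−0.0333·9/12)
I = 14.1720 + 12.6755 + 2.3798 = 29.2273
F = (S − I)·e^(rT) = (520.60 − 29.2273) · e^(0.0333·11/12)
= 491.3727 · e^0.030525 = 491.3727 × 1.030996 = HK$506.60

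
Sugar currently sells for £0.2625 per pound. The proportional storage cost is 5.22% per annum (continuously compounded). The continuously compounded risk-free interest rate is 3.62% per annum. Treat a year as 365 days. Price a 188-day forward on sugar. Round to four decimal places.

Net carry = r + u − y = 0.0362 + 0.0522 − 0.0000 = 0.0884
F = S·e^((r+u−y)T) = 0.2625 · e^(0.0884 × 188/365) = 0.2625 · e^0.045532
= 0.2625 × 1.046584 = £0.2747 per pound

£0.2747 per pound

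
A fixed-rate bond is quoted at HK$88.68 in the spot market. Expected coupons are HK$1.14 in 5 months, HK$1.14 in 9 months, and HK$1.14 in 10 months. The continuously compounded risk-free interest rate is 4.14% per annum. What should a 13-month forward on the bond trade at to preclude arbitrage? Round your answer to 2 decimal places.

PV(coupons) I = 1.14·e^(−0.0414·5/12) + 1.14·e^(−0.0414·9/12) + 1.14·e^(−0.0414·10/12)
I = 1.1205 + 1.1051 + 1.1013 = 3.3269
F = (S − I)·e^(rT) = (88.68 − 3.3269) · e^(0.0414·13/12)
= 85.3531 · e^0.044850 = 85.3531 × 1.045871 = HK$89.27

HK$89.27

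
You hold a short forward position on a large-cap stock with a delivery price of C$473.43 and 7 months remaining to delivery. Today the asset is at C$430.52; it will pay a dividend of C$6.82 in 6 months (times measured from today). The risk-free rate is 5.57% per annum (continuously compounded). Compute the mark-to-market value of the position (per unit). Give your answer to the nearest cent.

PV(remaining dividends) I = 6.82·e^(−0.0557·6/12) = 6.6327
Current forward F = (S − I)·e^(rT) = (430.52 − 6.6327)·e^(0.0557·7/12) = 423.8873 × 1.033025 = 437.8862
Value (long) = (F − K)·e^(−rT) = (437.8862 − 473.43) × 0.968031 = -34.4075
Short position value = −(long value) = C$34.41

C$34.41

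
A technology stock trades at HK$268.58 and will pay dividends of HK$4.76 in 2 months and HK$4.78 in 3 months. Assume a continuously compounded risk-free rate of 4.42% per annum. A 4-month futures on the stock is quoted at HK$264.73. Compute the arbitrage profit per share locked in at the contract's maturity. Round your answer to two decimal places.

HK$1.76 per share

PV(dividends) I = 4.76·e^(−0.0442·2/12) + 4.78·e^(−0.0442·3/12) = 9.4525
Fair futures F* = (S − I)·e^(rT) = (268.58 − 9.4525)·e^0.014733 = 259.1275 × 1.014842 = 262.9735
Market HK$264.73 > fair 262.9735: forward overpriced → cash-and-carry (borrow at r, buy the stock and collect the dividends, short the forward).
Profit at T = |F_mkt − F*| = |264.73 − 262.9735| = HK$1.76 per share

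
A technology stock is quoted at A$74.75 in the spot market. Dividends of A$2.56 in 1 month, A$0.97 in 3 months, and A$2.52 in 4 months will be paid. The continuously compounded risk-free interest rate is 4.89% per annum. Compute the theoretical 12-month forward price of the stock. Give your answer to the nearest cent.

A$72.21

PV(dividends) I = 2.56·e^(−0.0489·1/12) + 0.97·e^(−0.0489·3/12) + 2.52·e^(−0.0489·4/12)
I = 2.5496 + 0.9582 + 2.4793 = 5.9871
F = (S − I)·e^(rT) = (74.75 − 5.9871) · e^(0.0489·12/12)
= 68.7629 · e^0.048900 = 68.7629 × 1.050115 = A$72.21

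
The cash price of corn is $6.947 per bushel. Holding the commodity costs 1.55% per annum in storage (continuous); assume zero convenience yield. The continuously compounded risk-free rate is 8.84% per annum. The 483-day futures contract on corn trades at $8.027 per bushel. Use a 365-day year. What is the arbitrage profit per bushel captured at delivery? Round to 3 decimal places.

Fair futures: F* = S·e^(carry·T), with carry = (r + u) = 0.0884 + 0.0155 = 0.1039
F* = 6.947 · e^(0.1039 × 483/365) = 6.947 · e^0.137490 = 6.947 × 1.147390 = $7.9709
Market $8.027 > fair $7.9709: forward overpriced → cash-and-carry (buy spot, short the forward).
At maturity, profit = |F_mkt − F*| = |8.027 − 7.9709| = $0.056 per bushel

$0.056 per bushel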